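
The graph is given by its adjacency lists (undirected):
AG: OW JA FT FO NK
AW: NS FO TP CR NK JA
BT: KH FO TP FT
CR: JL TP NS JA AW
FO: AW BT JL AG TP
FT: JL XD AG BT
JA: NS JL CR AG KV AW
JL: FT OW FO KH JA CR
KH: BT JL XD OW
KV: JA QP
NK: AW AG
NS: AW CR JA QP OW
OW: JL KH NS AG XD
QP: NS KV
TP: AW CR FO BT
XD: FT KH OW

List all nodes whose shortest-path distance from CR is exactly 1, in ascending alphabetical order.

Level 0: CR
Level 1: AW, JA, JL, NS, TP
Level 2: AG, BT, FO, FT, KH, KV, NK, OW, QP
Level 3: XD

AW, JA, JL, NS, TP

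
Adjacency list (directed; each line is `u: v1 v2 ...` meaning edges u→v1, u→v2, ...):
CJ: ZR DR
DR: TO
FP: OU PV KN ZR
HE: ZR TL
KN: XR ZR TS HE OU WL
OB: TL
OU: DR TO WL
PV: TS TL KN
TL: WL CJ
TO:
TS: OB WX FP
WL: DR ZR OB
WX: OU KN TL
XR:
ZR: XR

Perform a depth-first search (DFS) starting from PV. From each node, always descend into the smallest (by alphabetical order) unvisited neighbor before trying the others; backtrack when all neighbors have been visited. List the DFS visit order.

PV, KN, HE, TL, CJ, DR, TO, ZR, XR, WL, OB, OU, TS, FP, WX

Visit PV
PV → KN
KN → HE
HE → TL
TL → CJ
CJ → DR
DR → TO
CJ → ZR
ZR → XR
TL → WL
WL → OB
KN → OU
KN → TS
TS → FP
TS → WX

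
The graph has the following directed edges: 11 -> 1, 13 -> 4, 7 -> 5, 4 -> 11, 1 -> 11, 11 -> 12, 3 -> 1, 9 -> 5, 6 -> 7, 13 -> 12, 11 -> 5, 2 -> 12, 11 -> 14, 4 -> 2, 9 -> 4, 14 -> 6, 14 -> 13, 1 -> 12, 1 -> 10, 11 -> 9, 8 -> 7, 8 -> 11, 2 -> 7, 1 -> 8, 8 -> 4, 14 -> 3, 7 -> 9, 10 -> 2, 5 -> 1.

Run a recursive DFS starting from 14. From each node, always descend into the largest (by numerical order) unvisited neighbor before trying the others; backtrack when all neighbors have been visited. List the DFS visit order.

14 → 13 → 12 → 4 → 11 → 9 → 5 → 1 → 10 → 2 → 7 → 8 → 6 → 3

Visit 14
14 → 13
13 → 12
13 → 4
4 → 11
11 → 9
9 → 5
5 → 1
1 → 10
10 → 2
2 → 7
1 → 8
14 → 6
14 → 3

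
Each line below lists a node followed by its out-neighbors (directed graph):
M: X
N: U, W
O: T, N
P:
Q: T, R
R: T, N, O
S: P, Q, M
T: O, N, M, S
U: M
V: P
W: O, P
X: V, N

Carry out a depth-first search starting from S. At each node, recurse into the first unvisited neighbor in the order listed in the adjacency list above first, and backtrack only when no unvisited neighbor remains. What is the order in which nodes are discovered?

Visit S
S → P
S → Q
Q → T
T → O
O → N
N → U
U → M
M → X
X → V
N → W
Q → R

S → P → Q → T → O → N → U → M → X → V → W → R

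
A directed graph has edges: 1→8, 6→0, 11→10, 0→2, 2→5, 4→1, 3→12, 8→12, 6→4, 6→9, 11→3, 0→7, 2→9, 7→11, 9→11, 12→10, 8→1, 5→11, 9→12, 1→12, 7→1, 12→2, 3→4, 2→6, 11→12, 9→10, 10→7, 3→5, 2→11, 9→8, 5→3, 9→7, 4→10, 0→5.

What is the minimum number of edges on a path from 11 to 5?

Level 0: 11
Level 1: 3, 10, 12
Level 2: 2, 4, 5, 7
Level 3: 1, 6, 9
Level 4: 0, 8
5 first appears at level 2.

2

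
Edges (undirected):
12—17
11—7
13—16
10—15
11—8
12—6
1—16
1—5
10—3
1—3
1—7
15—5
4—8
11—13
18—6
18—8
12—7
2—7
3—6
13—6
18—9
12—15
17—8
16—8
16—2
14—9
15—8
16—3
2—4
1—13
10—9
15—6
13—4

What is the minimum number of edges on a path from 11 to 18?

Level 0: 11
Level 1: 7, 8, 13
Level 2: 1, 2, 4, 6, 12, 15, 16, 17, 18
Level 3: 3, 5, 9, 10
Level 4: 14
18 first appears at level 2.

2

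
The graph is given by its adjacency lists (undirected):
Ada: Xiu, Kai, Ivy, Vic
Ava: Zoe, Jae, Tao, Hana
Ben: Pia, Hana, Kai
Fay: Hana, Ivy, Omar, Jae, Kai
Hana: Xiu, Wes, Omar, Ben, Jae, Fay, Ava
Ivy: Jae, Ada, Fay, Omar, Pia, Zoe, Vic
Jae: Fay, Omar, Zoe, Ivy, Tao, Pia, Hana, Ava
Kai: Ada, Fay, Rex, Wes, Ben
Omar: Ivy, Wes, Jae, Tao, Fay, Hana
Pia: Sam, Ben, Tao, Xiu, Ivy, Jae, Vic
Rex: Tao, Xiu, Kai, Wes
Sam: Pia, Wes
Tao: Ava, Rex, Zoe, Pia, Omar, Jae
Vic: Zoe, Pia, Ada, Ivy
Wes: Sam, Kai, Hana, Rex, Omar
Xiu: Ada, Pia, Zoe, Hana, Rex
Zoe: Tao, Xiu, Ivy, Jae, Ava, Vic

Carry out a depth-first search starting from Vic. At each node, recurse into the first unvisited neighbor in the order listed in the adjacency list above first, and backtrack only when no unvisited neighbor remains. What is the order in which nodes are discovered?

Vic → Zoe → Tao → Ava → Jae → Fay → Hana → Xiu → Ada → Kai → Rex → Wes → Sam → Pia → Ben → Ivy → Omar

Visit Vic
Vic → Zoe
Zoe → Tao
Tao → Ava
Ava → Jae
Jae → Fay
Fay → Hana
Hana → Xiu
Xiu → Ada
Ada → Kai
Kai → Rex
Rex → Wes
Wes → Sam
Sam → Pia
Pia → Ben
Pia → Ivy
Ivy → Omar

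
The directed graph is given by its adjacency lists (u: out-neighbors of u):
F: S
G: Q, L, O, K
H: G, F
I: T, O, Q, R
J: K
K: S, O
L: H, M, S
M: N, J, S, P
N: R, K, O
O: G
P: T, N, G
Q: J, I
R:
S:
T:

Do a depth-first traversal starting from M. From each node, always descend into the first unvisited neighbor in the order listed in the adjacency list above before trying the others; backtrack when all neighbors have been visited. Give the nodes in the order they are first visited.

Visit M
M → N
N → R
N → K
K → S
K → O
O → G
G → Q
Q → J
Q → I
I → T
G → L
L → H
H → F
M → P

M N R K S O G Q J I T L H F P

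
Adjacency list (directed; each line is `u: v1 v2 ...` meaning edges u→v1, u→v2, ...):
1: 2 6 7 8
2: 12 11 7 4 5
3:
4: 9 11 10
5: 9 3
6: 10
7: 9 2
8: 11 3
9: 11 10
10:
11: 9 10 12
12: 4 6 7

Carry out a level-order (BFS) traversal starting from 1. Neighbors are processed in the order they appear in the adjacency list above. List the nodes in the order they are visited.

Visit 1; enqueue 2, 6, 7, 8 → queue [2, 6, 7, 8]
Visit 2; enqueue 12, 11, 4, 5 → queue [6, 7, 8, 12, 11, 4, 5]
Visit 6; enqueue 10 → queue [7, 8, 12, 11, 4, 5, 10]
Visit 7; enqueue 9 → queue [8, 12, 11, 4, 5, 10, 9]
Visit 8; enqueue 3 → queue [12, 11, 4, 5, 10, 9, 3]
Visit 12 → queue [11, 4, 5, 10, 9, 3]
Visit 11 → queue [4, 5, 10, 9, 3]
Visit 4 → queue [5, 10, 9, 3]
Visit 5 → queue [10, 9, 3]
Visit 10 → queue [9, 3]
Visit 9 → queue [3]
Visit 3 → queue []

1 -> 2 -> 6 -> 7 -> 8 -> 12 -> 11 -> 4 -> 5 -> 10 -> 9 -> 3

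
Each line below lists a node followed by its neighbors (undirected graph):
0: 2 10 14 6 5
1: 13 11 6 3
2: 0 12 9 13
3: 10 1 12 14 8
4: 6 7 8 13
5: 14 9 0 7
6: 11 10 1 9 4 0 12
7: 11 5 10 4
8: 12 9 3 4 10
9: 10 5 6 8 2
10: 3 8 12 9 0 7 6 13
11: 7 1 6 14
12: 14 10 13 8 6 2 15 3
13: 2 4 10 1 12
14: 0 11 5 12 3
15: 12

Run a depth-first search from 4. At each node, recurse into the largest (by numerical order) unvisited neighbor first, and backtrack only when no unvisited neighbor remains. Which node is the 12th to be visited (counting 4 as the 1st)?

Visit 4
4 → 13
13 → 12
12 → 15
12 → 14
14 → 11
11 → 7
7 → 10
10 → 9
9 → 8
8 → 3
3 → 1
1 → 6
6 → 0
0 → 5
0 → 2

Visit order: 4, 13, 12, 15, 14, 11, 7, 10, 9, 8, 3, 1, 6, 0, 5, 2

1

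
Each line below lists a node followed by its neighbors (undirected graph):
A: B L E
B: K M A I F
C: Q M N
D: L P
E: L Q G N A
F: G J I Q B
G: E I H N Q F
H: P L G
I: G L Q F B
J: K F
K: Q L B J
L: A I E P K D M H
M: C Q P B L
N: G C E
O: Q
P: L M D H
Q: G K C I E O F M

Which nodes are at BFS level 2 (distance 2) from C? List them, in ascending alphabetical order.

Level 0: C
Level 1: M, N, Q
Level 2: B, E, F, G, I, K, L, O, P
Level 3: A, D, H, J

B, E, F, G, I, K, L, O, P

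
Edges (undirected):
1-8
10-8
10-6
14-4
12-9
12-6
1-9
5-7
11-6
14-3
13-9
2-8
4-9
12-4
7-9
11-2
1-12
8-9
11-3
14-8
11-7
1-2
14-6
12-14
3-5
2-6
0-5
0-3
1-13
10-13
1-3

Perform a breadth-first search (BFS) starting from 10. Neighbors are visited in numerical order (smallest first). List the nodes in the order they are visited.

Visit 10; enqueue 6, 8, 13 → queue [6, 8, 13]
Visit 6; enqueue 2, 11, 12, 14 → queue [8, 13, 2, 11, 12, 14]
Visit 8; enqueue 1, 9 → queue [13, 2, 11, 12, 14, 1, 9]
Visit 13 → queue [2, 11, 12, 14, 1, 9]
Visit 2 → queue [11, 12, 14, 1, 9]
Visit 11; enqueue 3, 7 → queue [12, 14, 1, 9, 3, 7]
Visit 12; enqueue 4 → queue [14, 1, 9, 3, 7, 4]
Visit 14 → queue [1, 9, 3, 7, 4]
Visit 1 → queue [9, 3, 7, 4]
Visit 9 → queue [3, 7, 4]
Visit 3; enqueue 0, 5 → queue [7, 4, 0, 5]
Visit 7 → queue [4, 0, 5]
Visit 4 → queue [0, 5]
Visit 0 → queue [5]
Visit 5 → queue []

10, 6, 8, 13, 2, 11, 12, 14, 1, 9, 3, 7, 4, 0, 5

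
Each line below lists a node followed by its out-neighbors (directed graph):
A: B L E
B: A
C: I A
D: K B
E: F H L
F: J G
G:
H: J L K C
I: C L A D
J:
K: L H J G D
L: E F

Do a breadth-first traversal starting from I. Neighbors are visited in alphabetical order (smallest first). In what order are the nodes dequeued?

I, A, C, D, L, B, E, K, F, H, G, J

Visit I; enqueue A, C, D, L → queue [A, C, D, L]
Visit A; enqueue B, E → queue [C, D, L, B, E]
Visit C → queue [D, L, B, E]
Visit D; enqueue K → queue [L, B, E, K]
Visit L; enqueue F → queue [B, E, K, F]
Visit B → queue [E, K, F]
Visit E; enqueue H → queue [K, F, H]
Visit K; enqueue G, J → queue [F, H, G, J]
Visit F → queue [H, G, J]
Visit H → queue [G, J]
Visit G → queue [J]
Visit J → queue []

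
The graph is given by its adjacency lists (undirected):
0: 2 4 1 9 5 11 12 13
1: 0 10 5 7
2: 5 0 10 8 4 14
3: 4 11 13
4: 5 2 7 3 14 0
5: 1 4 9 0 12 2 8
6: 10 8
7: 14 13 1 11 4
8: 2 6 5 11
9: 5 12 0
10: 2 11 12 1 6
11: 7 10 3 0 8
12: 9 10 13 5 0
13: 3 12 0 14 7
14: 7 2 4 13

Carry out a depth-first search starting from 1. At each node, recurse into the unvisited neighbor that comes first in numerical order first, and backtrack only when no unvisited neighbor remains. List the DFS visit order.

Visit 1
1 → 0
0 → 2
2 → 4
4 → 3
3 → 11
11 → 7
7 → 13
13 → 12
12 → 5
5 → 8
8 → 6
6 → 10
5 → 9
13 → 14

1 0 2 4 3 11 7 13 12 5 8 6 10 9 14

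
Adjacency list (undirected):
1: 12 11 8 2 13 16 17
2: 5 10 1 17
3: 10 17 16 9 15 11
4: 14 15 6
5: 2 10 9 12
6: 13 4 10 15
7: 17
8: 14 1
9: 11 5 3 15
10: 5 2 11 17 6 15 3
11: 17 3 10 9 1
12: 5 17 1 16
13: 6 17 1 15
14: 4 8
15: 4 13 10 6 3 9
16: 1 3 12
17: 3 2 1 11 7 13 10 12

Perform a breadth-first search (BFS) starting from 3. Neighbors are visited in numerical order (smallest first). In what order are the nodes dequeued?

Visit 3; enqueue 9, 10, 11, 15, 16, 17 → queue [9, 10, 11, 15, 16, 17]
Visit 9; enqueue 5 → queue [10, 11, 15, 16, 17, 5]
Visit 10; enqueue 2, 6 → queue [11, 15, 16, 17, 5, 2, 6]
Visit 11; enqueue 1 → queue [15, 16, 17, 5, 2, 6, 1]
Visit 15; enqueue 4, 13 → queue [16, 17, 5, 2, 6, 1, 4, 13]
Visit 16; enqueue 12 → queue [17, 5, 2, 6, 1, 4, 13, 12]
Visit 17; enqueue 7 → queue [5, 2, 6, 1, 4, 13, 12, 7]
Visit 5 → queue [2, 6, 1, 4, 13, 12, 7]
Visit 2 → queue [6, 1, 4, 13, 12, 7]
Visit 6 → queue [1, 4, 13, 12, 7]
Visit 1; enqueue 8 → queue [4, 13, 12, 7, 8]
Visit 4; enqueue 14 → queue [13, 12, 7, 8, 14]
Visit 13 → queue [12, 7, 8, 14]
Visit 12 → queue [7, 8, 14]
Visit 7 → queue [8, 14]
Visit 8 → queue [14]
Visit 14 → queue []

3 → 9 → 10 → 11 → 15 → 16 → 17 → 5 → 2 → 6 → 1 → 4 → 13 → 12 → 7 → 8 → 14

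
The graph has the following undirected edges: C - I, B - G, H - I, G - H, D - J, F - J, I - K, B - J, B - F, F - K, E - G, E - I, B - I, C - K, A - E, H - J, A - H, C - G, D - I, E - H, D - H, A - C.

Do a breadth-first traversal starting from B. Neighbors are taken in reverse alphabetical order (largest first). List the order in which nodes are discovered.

B J I G F H D K E C A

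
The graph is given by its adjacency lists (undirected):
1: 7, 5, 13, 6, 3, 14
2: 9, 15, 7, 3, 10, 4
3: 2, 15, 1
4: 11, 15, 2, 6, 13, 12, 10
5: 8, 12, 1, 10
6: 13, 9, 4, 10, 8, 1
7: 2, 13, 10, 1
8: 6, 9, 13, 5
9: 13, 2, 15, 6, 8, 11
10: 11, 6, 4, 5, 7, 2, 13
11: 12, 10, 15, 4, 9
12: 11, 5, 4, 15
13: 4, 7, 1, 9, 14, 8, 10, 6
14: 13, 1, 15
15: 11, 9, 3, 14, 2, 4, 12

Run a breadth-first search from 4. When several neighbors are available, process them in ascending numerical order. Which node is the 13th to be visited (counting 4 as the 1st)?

8

Visit 4; enqueue 2, 6, 10, 11, 12, 13, 15 → queue [2, 6, 10, 11, 12, 13, 15]
Visit 2; enqueue 3, 7, 9 → queue [6, 10, 11, 12, 13, 15, 3, 7, 9]
Visit 6; enqueue 1, 8 → queue [10, 11, 12, 13, 15, 3, 7, 9, 1, 8]
Visit 10; enqueue 5 → queue [11, 12, 13, 15, 3, 7, 9, 1, 8, 5]
Visit 11 → queue [12, 13, 15, 3, 7, 9, 1, 8, 5]
Visit 12 → queue [13, 15, 3, 7, 9, 1, 8, 5]
Visit 13; enqueue 14 → queue [15, 3, 7, 9, 1, 8, 5, 14]
Visit 15 → queue [3, 7, 9, 1, 8, 5, 14]
Visit 3 → queue [7, 9, 1, 8, 5, 14]
Visit 7 → queue [9, 1, 8, 5, 14]
Visit 9 → queue [1, 8, 5, 14]
Visit 1 → queue [8, 5, 14]
Visit 8 → queue [5, 14]
Visit 5 → queue [14]
Visit 14 → queue []

Visit order: 4, 2, 6, 10, 11, 12, 13, 15, 3, 7, 9, 1, 8, 5, 14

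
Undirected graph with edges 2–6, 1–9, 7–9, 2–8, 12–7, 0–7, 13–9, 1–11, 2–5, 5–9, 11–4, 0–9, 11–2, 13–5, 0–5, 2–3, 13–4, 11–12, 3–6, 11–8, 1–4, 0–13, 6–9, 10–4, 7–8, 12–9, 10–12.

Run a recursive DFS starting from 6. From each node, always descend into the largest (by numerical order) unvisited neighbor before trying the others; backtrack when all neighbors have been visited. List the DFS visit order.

6, 9, 13, 5, 2, 11, 12, 10, 4, 1, 7, 8, 0, 3

Visit 6
6 → 9
9 → 13
13 → 5
5 → 2
2 → 11
11 → 12
12 → 10
10 → 4
4 → 1
12 → 7
7 → 8
7 → 0
2 → 3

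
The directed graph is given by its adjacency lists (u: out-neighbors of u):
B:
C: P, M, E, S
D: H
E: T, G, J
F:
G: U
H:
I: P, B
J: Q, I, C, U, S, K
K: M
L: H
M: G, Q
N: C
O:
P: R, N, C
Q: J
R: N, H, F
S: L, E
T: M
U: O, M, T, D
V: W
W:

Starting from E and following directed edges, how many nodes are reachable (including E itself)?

20

BFS from E visits: E, T, G, J, M, U, Q, I, C, S, K, O, D, P, B, L, H, R, N, F
Reachable nodes: 20 of 22 total.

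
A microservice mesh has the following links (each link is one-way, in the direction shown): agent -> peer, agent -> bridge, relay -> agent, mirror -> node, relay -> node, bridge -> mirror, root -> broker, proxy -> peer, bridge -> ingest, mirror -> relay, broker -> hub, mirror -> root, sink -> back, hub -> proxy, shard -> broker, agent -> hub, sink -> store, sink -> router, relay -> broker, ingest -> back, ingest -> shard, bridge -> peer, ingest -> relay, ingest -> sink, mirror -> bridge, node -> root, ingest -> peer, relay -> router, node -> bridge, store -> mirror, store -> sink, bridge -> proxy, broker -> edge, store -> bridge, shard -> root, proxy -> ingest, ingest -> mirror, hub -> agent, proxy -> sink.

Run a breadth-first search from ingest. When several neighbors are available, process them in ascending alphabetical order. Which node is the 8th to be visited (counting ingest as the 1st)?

bridge

Visit ingest; enqueue back, mirror, peer, relay, shard, sink → queue [back, mirror, peer, relay, shard, sink]
Visit back → queue [mirror, peer, relay, shard, sink]
Visit mirror; enqueue bridge, node, root → queue [peer, relay, shard, sink, bridge, node, root]
Visit peer → queue [relay, shard, sink, bridge, node, root]
Visit relay; enqueue agent, broker, router → queue [shard, sink, bridge, node, root, agent, broker, router]
Visit shard → queue [sink, bridge, node, root, agent, broker, router]
Visit sink; enqueue store → queue [bridge, node, root, agent, broker, router, store]
Visit bridge; enqueue proxy → queue [node, root, agent, broker, router, store, proxy]
Visit node → queue [root, agent, broker, router, store, proxy]
Visit root → queue [agent, broker, router, store, proxy]
Visit agent; enqueue hub → queue [broker, router, store, proxy, hub]
Visit broker; enqueue edge → queue [router, store, proxy, hub, edge]
Visit router → queue [store, proxy, hub, edge]
Visit store → queue [proxy, hub, edge]
Visit proxy → queue [hub, edge]
Visit hub → queue [edge]
Visit edge → queue []

Visit order: ingest, back, mirror, peer, relay, shard, sink, bridge, node, root, agent, broker, router, store, proxy, hub, edge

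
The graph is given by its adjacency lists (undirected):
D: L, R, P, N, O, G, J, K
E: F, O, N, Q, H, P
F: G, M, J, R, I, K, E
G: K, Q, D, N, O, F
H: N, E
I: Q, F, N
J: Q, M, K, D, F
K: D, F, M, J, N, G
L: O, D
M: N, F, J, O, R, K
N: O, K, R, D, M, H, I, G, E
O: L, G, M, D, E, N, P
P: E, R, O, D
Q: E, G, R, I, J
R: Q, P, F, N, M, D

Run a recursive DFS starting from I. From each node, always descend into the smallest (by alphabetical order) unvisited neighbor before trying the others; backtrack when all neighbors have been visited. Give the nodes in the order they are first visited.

Visit I
I → F
F → E
E → H
H → N
N → D
D → G
G → K
K → J
J → M
M → O
O → L
O → P
P → R
R → Q

I, F, E, H, N, D, G, K, J, M, O, L, P, R, Q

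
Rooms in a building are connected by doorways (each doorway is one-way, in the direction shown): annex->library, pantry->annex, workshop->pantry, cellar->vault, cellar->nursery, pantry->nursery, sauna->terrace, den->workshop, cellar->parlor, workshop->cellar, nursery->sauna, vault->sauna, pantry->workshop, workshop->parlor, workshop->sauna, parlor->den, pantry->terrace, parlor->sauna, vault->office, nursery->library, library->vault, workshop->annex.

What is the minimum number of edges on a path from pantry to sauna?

Level 0: pantry
Level 1: annex, nursery, terrace, workshop
Level 2: cellar, library, parlor, sauna
Level 3: den, vault
Level 4: office
sauna first appears at level 2.

2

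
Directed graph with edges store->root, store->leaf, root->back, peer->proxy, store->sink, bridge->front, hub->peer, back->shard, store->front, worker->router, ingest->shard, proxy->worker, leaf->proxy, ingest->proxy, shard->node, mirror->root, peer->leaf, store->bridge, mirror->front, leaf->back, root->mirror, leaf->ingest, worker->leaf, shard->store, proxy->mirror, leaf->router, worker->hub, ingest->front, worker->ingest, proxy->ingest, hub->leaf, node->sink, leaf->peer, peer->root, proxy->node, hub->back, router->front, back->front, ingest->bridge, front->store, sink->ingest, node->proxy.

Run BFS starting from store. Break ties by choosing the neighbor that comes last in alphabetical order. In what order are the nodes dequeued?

Visit store; enqueue sink, root, leaf, front, bridge → queue [sink, root, leaf, front, bridge]
Visit sink; enqueue ingest → queue [root, leaf, front, bridge, ingest]
Visit root; enqueue mirror, back → queue [leaf, front, bridge, ingest, mirror, back]
Visit leaf; enqueue router, proxy, peer → queue [front, bridge, ingest, mirror, back, router, proxy, peer]
Visit front → queue [bridge, ingest, mirror, back, router, proxy, peer]
Visit bridge → queue [ingest, mirror, back, router, proxy, peer]
Visit ingest; enqueue shard → queue [mirror, back, router, proxy, peer, shard]
Visit mirror → queue [back, router, proxy, peer, shard]
Visit back → queue [router, proxy, peer, shard]
Visit router → queue [proxy, peer, shard]
Visit proxy; enqueue worker, node → queue [peer, shard, worker, node]
Visit peer → queue [shard, worker, node]
Visit shard → queue [worker, node]
Visit worker; enqueue hub → queue [node, hub]
Visit node → queue [hub]
Visit hub → queue []

store, sink, root, leaf, front, bridge, ingest, mirror, back, router, proxy, peer, shard, worker, node, hub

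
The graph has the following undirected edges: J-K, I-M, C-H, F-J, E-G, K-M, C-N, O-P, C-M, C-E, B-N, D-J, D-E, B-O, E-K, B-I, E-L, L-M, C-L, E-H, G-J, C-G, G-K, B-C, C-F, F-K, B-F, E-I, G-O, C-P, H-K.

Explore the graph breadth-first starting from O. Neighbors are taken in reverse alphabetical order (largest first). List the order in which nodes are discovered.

O → P → G → B → C → K → J → E → N → I → F → M → L → H → D

Visit O; enqueue P, G, B → queue [P, G, B]
Visit P; enqueue C → queue [G, B, C]
Visit G; enqueue K, J, E → queue [B, C, K, J, E]
Visit B; enqueue N, I, F → queue [C, K, J, E, N, I, F]
Visit C; enqueue M, L, H → queue [K, J, E, N, I, F, M, L, H]
Visit K → queue [J, E, N, I, F, M, L, H]
Visit J; enqueue D → queue [E, N, I, F, M, L, H, D]
Visit E → queue [N, I, F, M, L, H, D]
Visit N → queue [I, F, M, L, H, D]
Visit I → queue [F, M, L, H, D]
Visit F → queue [M, L, H, D]
Visit M → queue [L, H, D]
Visit L → queue [H, D]
Visit H → queue [D]
Visit D → queue []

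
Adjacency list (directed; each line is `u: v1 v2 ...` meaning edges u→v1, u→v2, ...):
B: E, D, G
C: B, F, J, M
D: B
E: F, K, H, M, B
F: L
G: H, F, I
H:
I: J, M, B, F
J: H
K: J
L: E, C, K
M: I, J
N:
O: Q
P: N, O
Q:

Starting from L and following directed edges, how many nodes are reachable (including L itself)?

12

BFS from L visits: L, E, C, K, F, H, M, B, J, I, D, G
Reachable nodes: 12 of 16 total.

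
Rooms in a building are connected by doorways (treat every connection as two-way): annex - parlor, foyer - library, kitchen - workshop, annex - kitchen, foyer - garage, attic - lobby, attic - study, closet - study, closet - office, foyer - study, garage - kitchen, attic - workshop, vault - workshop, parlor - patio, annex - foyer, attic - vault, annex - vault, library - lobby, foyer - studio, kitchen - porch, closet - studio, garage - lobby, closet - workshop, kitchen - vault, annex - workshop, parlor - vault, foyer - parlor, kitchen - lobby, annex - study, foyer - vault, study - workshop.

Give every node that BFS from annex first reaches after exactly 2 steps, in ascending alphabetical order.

Level 0: annex
Level 1: foyer, kitchen, parlor, study, vault, workshop
Level 2: attic, closet, garage, library, lobby, patio, porch, studio
Level 3: office

attic, closet, garage, library, lobby, patio, porch, studio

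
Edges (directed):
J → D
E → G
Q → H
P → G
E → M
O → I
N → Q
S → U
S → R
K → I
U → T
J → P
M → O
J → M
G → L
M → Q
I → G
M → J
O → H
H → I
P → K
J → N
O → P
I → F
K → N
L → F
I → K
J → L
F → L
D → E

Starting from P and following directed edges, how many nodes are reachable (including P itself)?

9

BFS from P visits: P, K, G, N, I, L, Q, F, H
Reachable nodes: 9 of 18 total.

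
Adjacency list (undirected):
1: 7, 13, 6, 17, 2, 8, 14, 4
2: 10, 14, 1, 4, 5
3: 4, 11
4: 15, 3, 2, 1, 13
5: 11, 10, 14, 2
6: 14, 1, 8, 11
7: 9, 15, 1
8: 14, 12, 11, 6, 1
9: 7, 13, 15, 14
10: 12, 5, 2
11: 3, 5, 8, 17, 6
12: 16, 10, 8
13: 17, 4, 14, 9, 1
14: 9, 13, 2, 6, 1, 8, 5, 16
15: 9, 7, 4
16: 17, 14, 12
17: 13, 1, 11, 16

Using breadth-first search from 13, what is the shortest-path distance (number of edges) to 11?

Level 0: 13
Level 1: 1, 4, 9, 14, 17
Level 2: 2, 3, 5, 6, 7, 8, 11, 15, 16
Level 3: 10, 12
11 first appears at level 2.

2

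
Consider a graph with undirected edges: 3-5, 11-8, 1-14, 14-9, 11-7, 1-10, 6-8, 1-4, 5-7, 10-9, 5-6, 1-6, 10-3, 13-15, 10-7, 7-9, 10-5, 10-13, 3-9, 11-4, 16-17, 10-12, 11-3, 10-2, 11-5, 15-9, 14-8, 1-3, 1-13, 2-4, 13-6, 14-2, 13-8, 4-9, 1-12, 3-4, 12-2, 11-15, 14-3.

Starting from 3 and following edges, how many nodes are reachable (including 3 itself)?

15

BFS from 3 visits: 3, 14, 11, 10, 9, 5, 4, 1, 8, 2, 15, 7, 13, 12, 6
Reachable nodes: 15 of 17 total.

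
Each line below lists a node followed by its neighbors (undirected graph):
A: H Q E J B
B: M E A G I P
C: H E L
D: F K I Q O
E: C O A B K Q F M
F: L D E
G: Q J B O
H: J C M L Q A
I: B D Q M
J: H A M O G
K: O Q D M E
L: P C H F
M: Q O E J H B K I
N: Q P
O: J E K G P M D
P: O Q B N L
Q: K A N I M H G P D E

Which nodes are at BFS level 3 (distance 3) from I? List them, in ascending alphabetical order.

Level 0: I
Level 1: B, D, M, Q
Level 2: A, E, F, G, H, J, K, N, O, P
Level 3: C, L

C, L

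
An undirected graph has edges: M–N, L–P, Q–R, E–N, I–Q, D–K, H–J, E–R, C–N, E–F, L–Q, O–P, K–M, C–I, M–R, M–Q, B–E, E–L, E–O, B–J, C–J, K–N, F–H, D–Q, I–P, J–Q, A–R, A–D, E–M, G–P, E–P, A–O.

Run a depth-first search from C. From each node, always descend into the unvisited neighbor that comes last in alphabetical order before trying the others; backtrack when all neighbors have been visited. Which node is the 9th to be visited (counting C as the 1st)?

E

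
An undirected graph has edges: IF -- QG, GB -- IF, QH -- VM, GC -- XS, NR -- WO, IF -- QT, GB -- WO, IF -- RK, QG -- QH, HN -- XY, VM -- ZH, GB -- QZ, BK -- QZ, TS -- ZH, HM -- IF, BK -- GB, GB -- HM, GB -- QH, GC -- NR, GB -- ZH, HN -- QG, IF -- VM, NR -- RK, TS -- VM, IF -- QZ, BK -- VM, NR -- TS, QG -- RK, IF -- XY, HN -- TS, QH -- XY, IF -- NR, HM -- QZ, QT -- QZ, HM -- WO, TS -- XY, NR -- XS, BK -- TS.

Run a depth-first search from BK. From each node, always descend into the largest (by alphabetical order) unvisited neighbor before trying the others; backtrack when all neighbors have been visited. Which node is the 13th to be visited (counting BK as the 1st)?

HM

Visit BK
BK → VM
VM → ZH
ZH → TS
TS → XY
XY → QH
QH → QG
QG → RK
RK → NR
NR → XS
XS → GC
NR → WO
WO → HM
HM → QZ
QZ → QT
QT → IF
IF → GB
QG → HN

Visit order: BK, VM, ZH, TS, XY, QH, QG, RK, NR, XS, GC, WO, HM, QZ, QT, IF, GB, HN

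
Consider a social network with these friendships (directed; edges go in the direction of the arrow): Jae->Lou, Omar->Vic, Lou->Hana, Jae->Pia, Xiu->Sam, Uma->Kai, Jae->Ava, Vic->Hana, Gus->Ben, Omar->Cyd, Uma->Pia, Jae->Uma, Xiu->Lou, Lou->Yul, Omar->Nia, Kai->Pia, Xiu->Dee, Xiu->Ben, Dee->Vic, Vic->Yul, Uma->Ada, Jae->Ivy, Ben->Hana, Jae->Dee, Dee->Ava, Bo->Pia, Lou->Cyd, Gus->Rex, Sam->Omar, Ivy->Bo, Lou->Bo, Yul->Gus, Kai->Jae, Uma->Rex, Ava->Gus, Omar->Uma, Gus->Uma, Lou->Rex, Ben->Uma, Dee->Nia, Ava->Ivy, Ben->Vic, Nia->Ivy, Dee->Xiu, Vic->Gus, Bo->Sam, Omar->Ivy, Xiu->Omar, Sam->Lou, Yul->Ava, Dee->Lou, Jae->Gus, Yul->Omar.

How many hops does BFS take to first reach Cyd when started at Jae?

Level 0: Jae
Level 1: Ava, Dee, Gus, Ivy, Lou, Pia, Uma
Level 2: Ada, Ben, Bo, Cyd, Hana, Kai, Nia, Rex, Vic, Xiu, Yul
Level 3: Omar, Sam
Cyd first appears at level 2.

2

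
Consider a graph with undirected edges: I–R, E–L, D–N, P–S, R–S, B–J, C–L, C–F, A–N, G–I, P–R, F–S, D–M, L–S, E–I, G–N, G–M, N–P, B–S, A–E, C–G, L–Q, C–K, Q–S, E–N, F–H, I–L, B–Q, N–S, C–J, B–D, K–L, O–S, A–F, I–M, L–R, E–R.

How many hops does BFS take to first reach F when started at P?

Level 0: P
Level 1: N, R, S
Level 2: A, B, D, E, F, G, I, L, O, Q
Level 3: C, H, J, K, M
F first appears at level 2.

2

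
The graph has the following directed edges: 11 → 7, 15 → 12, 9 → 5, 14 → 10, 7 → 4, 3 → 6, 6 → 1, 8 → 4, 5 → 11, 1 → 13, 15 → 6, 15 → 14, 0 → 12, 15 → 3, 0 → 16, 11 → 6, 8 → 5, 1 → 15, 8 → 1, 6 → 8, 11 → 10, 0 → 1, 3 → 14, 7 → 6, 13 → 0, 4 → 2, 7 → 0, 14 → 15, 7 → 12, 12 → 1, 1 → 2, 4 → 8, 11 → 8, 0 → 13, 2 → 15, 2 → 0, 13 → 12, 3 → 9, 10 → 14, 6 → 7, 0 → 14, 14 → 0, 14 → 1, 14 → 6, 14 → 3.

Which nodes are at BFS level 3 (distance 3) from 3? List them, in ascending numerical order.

Level 0: 3
Level 1: 6, 9, 14
Level 2: 0, 1, 5, 7, 8, 10, 15
Level 3: 2, 4, 11, 12, 13, 16

2, 4, 11, 12, 13, 16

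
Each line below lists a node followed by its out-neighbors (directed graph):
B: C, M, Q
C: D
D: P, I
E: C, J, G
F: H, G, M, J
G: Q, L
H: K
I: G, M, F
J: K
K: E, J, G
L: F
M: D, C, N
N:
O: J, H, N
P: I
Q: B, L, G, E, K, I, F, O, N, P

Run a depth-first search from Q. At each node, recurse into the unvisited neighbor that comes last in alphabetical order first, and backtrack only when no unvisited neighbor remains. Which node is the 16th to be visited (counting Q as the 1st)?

B

Visit Q
Q → P
P → I
I → M
M → N
M → D
M → C
I → G
G → L
L → F
F → J
J → K
K → E
F → H
Q → O
Q → B

Visit order: Q, P, I, M, N, D, C, G, L, F, J, K, E, H, O, B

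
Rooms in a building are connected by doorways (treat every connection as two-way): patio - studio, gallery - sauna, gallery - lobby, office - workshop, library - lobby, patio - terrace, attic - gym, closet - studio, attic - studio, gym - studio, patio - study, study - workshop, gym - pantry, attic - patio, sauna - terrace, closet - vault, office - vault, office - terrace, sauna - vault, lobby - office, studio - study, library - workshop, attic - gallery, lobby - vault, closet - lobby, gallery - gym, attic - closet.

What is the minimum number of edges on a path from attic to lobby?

2

Level 0: attic
Level 1: closet, gallery, gym, patio, studio
Level 2: lobby, pantry, sauna, study, terrace, vault
Level 3: library, office, workshop
lobby first appears at level 2.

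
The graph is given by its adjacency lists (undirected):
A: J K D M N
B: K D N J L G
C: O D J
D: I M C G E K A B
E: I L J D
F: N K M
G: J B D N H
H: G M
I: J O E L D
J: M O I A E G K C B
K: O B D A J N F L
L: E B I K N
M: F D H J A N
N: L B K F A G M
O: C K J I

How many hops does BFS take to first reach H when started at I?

3

Level 0: I
Level 1: D, E, J, L, O
Level 2: A, B, C, G, K, M, N
Level 3: F, H
H first appears at level 3.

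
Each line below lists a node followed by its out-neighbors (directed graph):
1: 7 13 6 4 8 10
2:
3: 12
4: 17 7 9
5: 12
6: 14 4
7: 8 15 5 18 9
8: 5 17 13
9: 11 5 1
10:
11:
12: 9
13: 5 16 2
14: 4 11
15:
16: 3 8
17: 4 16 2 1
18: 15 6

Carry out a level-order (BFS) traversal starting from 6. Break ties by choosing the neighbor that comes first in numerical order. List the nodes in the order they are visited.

6 4 14 7 9 17 11 5 8 15 18 1 2 16 12 13 10 3

Visit 6; enqueue 4, 14 → queue [4, 14]
Visit 4; enqueue 7, 9, 17 → queue [14, 7, 9, 17]
Visit 14; enqueue 11 → queue [7, 9, 17, 11]
Visit 7; enqueue 5, 8, 15, 18 → queue [9, 17, 11, 5, 8, 15, 18]
Visit 9; enqueue 1 → queue [17, 11, 5, 8, 15, 18, 1]
Visit 17; enqueue 2, 16 → queue [11, 5, 8, 15, 18, 1, 2, 16]
Visit 11 → queue [5, 8, 15, 18, 1, 2, 16]
Visit 5; enqueue 12 → queue [8, 15, 18, 1, 2, 16, 12]
Visit 8; enqueue 13 → queue [15, 18, 1, 2, 16, 12, 13]
Visit 15 → queue [18, 1, 2, 16, 12, 13]
Visit 18 → queue [1, 2, 16, 12, 13]
Visit 1; enqueue 10 → queue [2, 16, 12, 13, 10]
Visit 2 → queue [16, 12, 13, 10]
Visit 16; enqueue 3 → queue [12, 13, 10, 3]
Visit 12 → queue [13, 10, 3]
Visit 13 → queue [10, 3]
Visit 10 → queue [3]
Visit 3 → queue []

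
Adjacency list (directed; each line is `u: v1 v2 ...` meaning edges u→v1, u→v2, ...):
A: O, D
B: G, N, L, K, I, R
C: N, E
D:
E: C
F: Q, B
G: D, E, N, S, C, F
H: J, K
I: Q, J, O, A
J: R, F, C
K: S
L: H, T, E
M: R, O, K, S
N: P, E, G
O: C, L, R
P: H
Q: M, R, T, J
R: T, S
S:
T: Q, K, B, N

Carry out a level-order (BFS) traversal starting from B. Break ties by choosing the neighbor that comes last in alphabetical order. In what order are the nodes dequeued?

B → R → N → L → K → I → G → T → S → P → E → H → Q → O → J → A → F → D → C → M

Visit B; enqueue R, N, L, K, I, G → queue [R, N, L, K, I, G]
Visit R; enqueue T, S → queue [N, L, K, I, G, T, S]
Visit N; enqueue P, E → queue [L, K, I, G, T, S, P, E]
Visit L; enqueue H → queue [K, I, G, T, S, P, E, H]
Visit K → queue [I, G, T, S, P, E, H]
Visit I; enqueue Q, O, J, A → queue [G, T, S, P, E, H, Q, O, J, A]
Visit G; enqueue F, D, C → queue [T, S, P, E, H, Q, O, J, A, F, D, C]
Visit T → queue [S, P, E, H, Q, O, J, A, F, D, C]
Visit S → queue [P, E, H, Q, O, J, A, F, D, C]
Visit P → queue [E, H, Q, O, J, A, F, D, C]
Visit E → queue [H, Q, O, J, A, F, D, C]
Visit H → queue [Q, O, J, A, F, D, C]
Visit Q; enqueue M → queue [O, J, A, F, D, C, M]
Visit O → queue [J, A, F, D, C, M]
Visit J → queue [A, F, D, C, M]
Visit A → queue [F, D, C, M]
Visit F → queue [D, C, M]
Visit D → queue [C, M]
Visit C → queue [M]
Visit M → queue []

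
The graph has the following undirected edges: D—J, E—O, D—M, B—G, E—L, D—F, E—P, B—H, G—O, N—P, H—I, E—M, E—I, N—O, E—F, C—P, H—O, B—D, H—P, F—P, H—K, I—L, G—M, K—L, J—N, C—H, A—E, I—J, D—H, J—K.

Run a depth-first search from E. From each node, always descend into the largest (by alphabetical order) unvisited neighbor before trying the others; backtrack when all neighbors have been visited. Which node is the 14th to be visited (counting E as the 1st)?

F

Visit E
E → P
P → N
N → O
O → H
H → K
K → L
L → I
I → J
J → D
D → M
M → G
G → B
D → F
H → C
E → A

Visit order: E, P, N, O, H, K, L, I, J, D, M, G, B, F, C, A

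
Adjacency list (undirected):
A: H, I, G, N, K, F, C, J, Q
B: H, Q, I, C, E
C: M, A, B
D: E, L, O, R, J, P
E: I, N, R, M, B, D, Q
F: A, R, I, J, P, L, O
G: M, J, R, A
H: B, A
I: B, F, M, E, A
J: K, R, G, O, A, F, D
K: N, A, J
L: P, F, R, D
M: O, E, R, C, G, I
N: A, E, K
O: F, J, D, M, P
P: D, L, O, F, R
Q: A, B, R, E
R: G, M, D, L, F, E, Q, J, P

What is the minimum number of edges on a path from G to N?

2

Level 0: G
Level 1: A, J, M, R
Level 2: C, D, E, F, H, I, K, L, N, O, P, Q
Level 3: B
N first appears at level 2.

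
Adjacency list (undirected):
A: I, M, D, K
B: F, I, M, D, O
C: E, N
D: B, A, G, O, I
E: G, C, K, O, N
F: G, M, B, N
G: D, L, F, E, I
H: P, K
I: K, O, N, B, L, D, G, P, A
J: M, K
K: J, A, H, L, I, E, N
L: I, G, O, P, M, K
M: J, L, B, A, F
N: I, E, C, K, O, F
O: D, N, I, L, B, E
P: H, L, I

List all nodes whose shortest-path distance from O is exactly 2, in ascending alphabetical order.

Level 0: O
Level 1: B, D, E, I, L, N
Level 2: A, C, F, G, K, M, P
Level 3: H, J

A, C, F, G, K, M, P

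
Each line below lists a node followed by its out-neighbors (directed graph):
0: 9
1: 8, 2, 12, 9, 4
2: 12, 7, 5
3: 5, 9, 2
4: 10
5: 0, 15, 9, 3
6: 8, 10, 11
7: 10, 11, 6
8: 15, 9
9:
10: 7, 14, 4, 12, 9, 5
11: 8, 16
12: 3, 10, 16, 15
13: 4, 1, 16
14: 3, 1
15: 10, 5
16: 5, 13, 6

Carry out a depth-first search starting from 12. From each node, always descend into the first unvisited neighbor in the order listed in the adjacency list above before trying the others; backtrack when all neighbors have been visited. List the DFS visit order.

12, 3, 5, 0, 9, 15, 10, 7, 11, 8, 16, 13, 4, 1, 2, 6, 14

Visit 12
12 → 3
3 → 5
5 → 0
0 → 9
5 → 15
15 → 10
10 → 7
7 → 11
11 → 8
11 → 16
16 → 13
13 → 4
13 → 1
1 → 2
16 → 6
10 → 14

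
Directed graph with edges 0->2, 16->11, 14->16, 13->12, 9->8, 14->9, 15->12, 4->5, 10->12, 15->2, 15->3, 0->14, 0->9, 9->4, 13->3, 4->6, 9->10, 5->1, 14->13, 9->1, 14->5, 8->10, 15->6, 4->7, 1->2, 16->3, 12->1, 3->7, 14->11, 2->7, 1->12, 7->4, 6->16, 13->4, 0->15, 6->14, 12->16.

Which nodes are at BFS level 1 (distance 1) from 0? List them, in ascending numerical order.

Level 0: 0
Level 1: 2, 9, 14, 15
Level 2: 1, 3, 4, 5, 6, 7, 8, 10, 11, 12, 13, 16

2, 9, 14, 15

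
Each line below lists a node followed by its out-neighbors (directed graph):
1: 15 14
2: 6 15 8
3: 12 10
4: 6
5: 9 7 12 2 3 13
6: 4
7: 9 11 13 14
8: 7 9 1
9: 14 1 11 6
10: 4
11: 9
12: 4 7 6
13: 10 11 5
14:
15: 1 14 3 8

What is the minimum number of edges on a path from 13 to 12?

2

Level 0: 13
Level 1: 5, 10, 11
Level 2: 2, 3, 4, 7, 9, 12
Level 3: 1, 6, 8, 14, 15
12 first appears at level 2.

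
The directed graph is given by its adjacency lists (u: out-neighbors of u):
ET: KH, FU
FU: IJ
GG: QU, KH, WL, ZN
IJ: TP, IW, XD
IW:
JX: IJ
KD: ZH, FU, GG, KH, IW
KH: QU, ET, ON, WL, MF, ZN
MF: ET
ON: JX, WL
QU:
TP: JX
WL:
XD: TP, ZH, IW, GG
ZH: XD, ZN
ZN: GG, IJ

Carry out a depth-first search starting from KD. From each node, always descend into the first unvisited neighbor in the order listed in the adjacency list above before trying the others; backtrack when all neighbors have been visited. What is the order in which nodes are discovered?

KD, ZH, XD, TP, JX, IJ, IW, GG, QU, KH, ET, FU, ON, WL, MF, ZN

Visit KD
KD → ZH
ZH → XD
XD → TP
TP → JX
JX → IJ
IJ → IW
XD → GG
GG → QU
GG → KH
KH → ET
ET → FU
KH → ON
ON → WL
KH → MF
KH → ZN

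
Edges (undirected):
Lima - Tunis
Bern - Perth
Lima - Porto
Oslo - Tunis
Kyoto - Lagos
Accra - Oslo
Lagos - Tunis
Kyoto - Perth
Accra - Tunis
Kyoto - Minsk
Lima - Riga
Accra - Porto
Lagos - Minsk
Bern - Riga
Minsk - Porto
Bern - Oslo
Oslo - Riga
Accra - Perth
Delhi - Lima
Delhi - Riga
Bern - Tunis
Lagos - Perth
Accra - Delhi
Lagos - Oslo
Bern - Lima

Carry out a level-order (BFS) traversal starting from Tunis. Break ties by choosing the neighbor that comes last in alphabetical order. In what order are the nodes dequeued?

Visit Tunis; enqueue Oslo, Lima, Lagos, Bern, Accra → queue [Oslo, Lima, Lagos, Bern, Accra]
Visit Oslo; enqueue Riga → queue [Lima, Lagos, Bern, Accra, Riga]
Visit Lima; enqueue Porto, Delhi → queue [Lagos, Bern, Accra, Riga, Porto, Delhi]
Visit Lagos; enqueue Perth, Minsk, Kyoto → queue [Bern, Accra, Riga, Porto, Delhi, Perth, Minsk, Kyoto]
Visit Bern → queue [Accra, Riga, Porto, Delhi, Perth, Minsk, Kyoto]
Visit Accra → queue [Riga, Porto, Delhi, Perth, Minsk, Kyoto]
Visit Riga → queue [Porto, Delhi, Perth, Minsk, Kyoto]
Visit Porto → queue [Delhi, Perth, Minsk, Kyoto]
Visit Delhi → queue [Perth, Minsk, Kyoto]
Visit Perth → queue [Minsk, Kyoto]
Visit Minsk → queue [Kyoto]
Visit Kyoto → queue []

Tunis, Oslo, Lima, Lagos, Bern, Accra, Riga, Porto, Delhi, Perth, Minsk, Kyoto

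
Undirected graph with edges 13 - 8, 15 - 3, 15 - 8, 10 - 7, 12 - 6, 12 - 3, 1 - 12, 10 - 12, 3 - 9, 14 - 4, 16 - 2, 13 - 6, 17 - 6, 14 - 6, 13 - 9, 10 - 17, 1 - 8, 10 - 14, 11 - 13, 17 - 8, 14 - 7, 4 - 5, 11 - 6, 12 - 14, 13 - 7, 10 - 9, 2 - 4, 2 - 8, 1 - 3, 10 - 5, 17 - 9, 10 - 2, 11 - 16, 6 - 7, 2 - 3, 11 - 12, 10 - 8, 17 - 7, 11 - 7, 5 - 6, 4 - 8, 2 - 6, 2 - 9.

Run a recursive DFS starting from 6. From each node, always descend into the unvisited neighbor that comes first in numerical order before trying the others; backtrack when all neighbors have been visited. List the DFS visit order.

6, 2, 3, 1, 8, 4, 5, 10, 7, 11, 12, 14, 13, 9, 17, 16, 15

Visit 6
6 → 2
2 → 3
3 → 1
1 → 8
8 → 4
4 → 5
5 → 10
10 → 7
7 → 11
11 → 12
12 → 14
11 → 13
13 → 9
9 → 17
11 → 16
8 → 15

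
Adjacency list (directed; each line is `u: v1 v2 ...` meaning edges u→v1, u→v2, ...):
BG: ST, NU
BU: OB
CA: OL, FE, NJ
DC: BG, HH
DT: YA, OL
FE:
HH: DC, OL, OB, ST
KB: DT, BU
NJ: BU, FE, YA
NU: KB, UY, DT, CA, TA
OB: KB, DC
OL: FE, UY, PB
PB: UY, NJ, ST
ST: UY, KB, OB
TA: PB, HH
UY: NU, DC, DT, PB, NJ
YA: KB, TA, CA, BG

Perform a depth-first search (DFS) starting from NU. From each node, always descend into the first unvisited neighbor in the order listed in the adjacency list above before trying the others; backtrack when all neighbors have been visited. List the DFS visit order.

Visit NU
NU → KB
KB → DT
DT → YA
YA → TA
TA → PB
PB → UY
UY → DC
DC → BG
BG → ST
ST → OB
DC → HH
HH → OL
OL → FE
UY → NJ
NJ → BU
YA → CA

NU KB DT YA TA PB UY DC BG ST OB HH OL FE NJ BU CA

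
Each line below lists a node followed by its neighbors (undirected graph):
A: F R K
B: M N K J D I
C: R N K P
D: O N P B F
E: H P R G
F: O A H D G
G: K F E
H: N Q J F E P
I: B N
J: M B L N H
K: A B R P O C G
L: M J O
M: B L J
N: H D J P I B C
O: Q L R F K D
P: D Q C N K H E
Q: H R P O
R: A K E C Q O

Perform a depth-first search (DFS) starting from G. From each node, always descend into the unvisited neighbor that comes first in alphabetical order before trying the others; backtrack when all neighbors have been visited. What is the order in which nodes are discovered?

Visit G
G → E
E → H
H → F
F → A
A → K
K → B
B → D
D → N
N → C
C → P
P → Q
Q → O
O → L
L → J
J → M
O → R
N → I

G E H F A K B D N C P Q O L J M R I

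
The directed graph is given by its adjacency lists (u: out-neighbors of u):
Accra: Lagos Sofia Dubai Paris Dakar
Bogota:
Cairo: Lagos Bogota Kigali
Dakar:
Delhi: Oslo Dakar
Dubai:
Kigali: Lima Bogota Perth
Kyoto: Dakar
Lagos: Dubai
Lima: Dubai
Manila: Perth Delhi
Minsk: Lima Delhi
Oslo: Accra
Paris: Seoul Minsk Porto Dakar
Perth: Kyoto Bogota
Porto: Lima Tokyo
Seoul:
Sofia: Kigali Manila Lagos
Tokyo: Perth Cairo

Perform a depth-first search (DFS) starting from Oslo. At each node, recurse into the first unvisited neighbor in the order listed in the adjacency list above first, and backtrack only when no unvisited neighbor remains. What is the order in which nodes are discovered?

Visit Oslo
Oslo → Accra
Accra → Lagos
Lagos → Dubai
Accra → Sofia
Sofia → Kigali
Kigali → Lima
Kigali → Bogota
Kigali → Perth
Perth → Kyoto
Kyoto → Dakar
Sofia → Manila
Manila → Delhi
Accra → Paris
Paris → Seoul
Paris → Minsk
Paris → Porto
Porto → Tokyo
Tokyo → Cairo

Oslo, Accra, Lagos, Dubai, Sofia, Kigali, Lima, Bogota, Perth, Kyoto, Dakar, Manila, Delhi, Paris, Seoul, Minsk, Porto, Tokyo, Cairo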